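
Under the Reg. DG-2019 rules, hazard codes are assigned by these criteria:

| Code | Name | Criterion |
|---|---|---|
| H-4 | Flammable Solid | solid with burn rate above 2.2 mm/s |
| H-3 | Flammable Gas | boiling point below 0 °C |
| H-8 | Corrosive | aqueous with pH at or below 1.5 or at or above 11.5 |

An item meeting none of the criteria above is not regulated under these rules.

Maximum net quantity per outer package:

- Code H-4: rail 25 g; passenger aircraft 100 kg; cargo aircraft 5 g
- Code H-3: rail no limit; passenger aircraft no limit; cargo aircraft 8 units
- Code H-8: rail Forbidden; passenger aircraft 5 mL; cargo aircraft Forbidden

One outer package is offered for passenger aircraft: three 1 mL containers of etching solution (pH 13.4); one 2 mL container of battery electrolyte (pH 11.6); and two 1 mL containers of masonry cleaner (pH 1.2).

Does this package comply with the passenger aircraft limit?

With pH 13.4 (≥ 11.5), the etching solution falls in Code H-8.
The battery electrolyte has pH 11.6, which is ≥ 11.5, so it is Code H-8 (Corrosive).
The masonry cleaner has pH 1.2, which is ≤ 1.5, so it is Code H-8 (Corrosive).
Total Code H-8: (three 1 mL containers = 3 mL) + 2 mL + (two 1 mL containers = 2 mL) = 7 mL.
That exceeds the Code H-8 passenger aircraft limit of 5 mL.

No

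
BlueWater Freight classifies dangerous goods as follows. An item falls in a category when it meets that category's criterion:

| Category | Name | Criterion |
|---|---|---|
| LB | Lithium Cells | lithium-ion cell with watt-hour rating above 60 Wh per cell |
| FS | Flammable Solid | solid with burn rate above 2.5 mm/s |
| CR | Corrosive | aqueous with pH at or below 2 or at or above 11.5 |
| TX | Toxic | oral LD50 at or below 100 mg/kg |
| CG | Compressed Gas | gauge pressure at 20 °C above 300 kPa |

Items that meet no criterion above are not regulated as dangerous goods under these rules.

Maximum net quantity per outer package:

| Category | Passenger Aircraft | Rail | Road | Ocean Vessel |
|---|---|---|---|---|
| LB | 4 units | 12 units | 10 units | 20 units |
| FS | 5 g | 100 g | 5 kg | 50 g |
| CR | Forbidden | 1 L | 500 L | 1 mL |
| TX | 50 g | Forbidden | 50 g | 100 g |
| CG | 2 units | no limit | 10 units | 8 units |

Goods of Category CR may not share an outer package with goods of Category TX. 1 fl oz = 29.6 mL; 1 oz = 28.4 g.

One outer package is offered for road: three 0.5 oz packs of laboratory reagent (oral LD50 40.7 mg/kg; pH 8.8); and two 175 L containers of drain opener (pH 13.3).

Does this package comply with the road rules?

No

With oral LD50 40.7 mg/kg (≤ 100 mg/kg), the laboratory reagent falls in Category TX.
With pH 13.3 (≥ 11.5), the drain opener falls in Category CR.
Category CR quantity: two 175 L containers = 350 L.
350 L ≤ 500 L (road limit, Category CR) — within limit.
Category TX quantity: three 0.5 oz packs = 42.6 g.
42.6 g is within the road limit of 50 g for Category TX.
Category CR and Category TX may not share an outer package.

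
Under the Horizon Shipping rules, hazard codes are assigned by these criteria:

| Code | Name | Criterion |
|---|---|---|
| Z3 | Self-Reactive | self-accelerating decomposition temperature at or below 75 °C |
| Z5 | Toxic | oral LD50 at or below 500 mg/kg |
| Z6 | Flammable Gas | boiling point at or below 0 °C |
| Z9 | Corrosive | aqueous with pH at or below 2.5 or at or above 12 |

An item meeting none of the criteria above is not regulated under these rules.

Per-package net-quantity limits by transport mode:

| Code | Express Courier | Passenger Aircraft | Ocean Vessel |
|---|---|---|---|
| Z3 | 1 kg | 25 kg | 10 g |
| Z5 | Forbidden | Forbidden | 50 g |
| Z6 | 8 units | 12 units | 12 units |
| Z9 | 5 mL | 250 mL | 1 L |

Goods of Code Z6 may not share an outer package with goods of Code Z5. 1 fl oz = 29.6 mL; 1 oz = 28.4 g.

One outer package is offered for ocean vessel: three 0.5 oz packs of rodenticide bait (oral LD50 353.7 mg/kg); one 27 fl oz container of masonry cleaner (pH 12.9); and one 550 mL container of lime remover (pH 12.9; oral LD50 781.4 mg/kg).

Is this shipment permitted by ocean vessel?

With oral LD50 353.7 mg/kg (≤ 500 mg/kg), the rodenticide bait falls in Code Z5.
Masonry cleaner: pH 12.9 ≥ 12 → Code Z9 (Corrosive).
Lime remover: pH 12.9 ≥ 12 → Code Z9 (Corrosive).
Code Z9 net quantity: (one 27 fl oz container = 799.2 mL) + 550 mL = 1349.2 mL.
1349.2 mL > 1 L (ocean vessel limit, Code Z9) — over the limit.
Code Z5 quantity: three 0.5 oz packs = 42.6 g.
42.6 g is within the ocean vessel limit of 50 g for Code Z5.
The segregation rule (Code Z6 with Code Z5) does not apply to Code Z9 with Code Z5.

No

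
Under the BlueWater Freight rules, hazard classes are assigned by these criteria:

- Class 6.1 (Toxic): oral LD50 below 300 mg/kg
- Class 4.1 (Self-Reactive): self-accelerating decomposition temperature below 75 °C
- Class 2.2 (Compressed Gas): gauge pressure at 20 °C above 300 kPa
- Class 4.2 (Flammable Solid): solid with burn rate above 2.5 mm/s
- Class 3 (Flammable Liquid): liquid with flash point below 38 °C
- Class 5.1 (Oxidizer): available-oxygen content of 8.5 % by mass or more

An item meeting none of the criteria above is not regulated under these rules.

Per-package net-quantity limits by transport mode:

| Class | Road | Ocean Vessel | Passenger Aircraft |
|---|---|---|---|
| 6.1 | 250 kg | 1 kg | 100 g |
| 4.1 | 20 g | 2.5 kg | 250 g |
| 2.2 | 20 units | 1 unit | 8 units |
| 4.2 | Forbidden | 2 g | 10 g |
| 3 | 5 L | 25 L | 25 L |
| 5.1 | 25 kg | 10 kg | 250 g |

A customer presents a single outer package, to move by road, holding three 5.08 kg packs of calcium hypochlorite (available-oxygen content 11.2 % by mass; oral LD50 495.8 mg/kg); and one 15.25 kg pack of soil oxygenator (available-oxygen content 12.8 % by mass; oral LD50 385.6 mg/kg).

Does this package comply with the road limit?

No

Calcium hypochlorite: available-oxygen content 11.2 % by mass ≥ 8.5 % by mass → Class 5.1 (Oxidizer).
With available-oxygen content 12.8 % by mass (≥ 8.5 % by mass), the soil oxygenator falls in Class 5.1.
Class 5.1 net quantity: (three 5.08 kg packs = 15.24 kg) + 15.25 kg = 30.49 kg.
30.49 kg exceeds the road limit of 25 kg for Class 5.1.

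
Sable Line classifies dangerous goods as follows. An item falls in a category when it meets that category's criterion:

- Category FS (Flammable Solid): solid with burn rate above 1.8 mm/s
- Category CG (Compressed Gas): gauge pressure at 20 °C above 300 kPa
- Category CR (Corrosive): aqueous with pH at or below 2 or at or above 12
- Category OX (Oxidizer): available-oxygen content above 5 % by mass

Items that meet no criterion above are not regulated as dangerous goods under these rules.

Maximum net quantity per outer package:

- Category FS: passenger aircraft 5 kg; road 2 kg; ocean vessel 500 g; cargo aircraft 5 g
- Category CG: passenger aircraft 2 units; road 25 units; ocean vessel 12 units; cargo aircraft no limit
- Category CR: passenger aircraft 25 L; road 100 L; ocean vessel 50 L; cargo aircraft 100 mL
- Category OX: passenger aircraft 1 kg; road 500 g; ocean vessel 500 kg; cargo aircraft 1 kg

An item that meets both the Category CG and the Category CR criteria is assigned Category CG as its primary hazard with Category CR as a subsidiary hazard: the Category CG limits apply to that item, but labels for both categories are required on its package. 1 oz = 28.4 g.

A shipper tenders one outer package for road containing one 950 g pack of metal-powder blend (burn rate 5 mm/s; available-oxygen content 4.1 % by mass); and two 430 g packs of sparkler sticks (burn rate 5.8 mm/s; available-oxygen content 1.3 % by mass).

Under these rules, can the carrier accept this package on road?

Yes

With burn rate 5 mm/s (> 1.8 mm/s), the metal-powder blend falls in Category FS.
With burn rate 5.8 mm/s (> 1.8 mm/s), the sparkler sticks fall in Category FS.
Total Category FS: 950 g + (two 430 g packs = 860 g) = 1.81 kg.
1.81 kg ≤ 2 kg (road limit, Category FS) — within limit.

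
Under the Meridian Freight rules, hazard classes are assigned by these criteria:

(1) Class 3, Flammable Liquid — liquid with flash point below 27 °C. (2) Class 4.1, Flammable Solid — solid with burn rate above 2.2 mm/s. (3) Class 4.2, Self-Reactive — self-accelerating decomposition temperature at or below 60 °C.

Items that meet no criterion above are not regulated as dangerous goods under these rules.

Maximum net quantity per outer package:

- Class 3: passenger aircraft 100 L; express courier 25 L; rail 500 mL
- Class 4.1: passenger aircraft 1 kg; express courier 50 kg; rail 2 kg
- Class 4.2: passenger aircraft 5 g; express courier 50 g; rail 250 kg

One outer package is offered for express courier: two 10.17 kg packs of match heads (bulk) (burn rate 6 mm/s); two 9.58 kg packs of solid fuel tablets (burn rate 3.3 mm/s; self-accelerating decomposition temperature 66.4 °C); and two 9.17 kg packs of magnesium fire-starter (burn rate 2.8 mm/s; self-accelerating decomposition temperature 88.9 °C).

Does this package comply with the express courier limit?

No

The match heads (bulk) have burn rate 6 mm/s, which is > 2.2 mm/s, so they are Class 4.1 (Flammable Solid).
The solid fuel tablets have burn rate 3.3 mm/s, which is > 2.2 mm/s, so they are Class 4.1 (Flammable Solid).
With burn rate 2.8 mm/s (> 2.2 mm/s), the magnesium fire-starter falls in Class 4.1.
Class 4.1 net quantity: (two 10.17 kg packs = 20.34 kg) + (two 9.58 kg packs = 19.16 kg) + (two 9.17 kg packs = 18.34 kg) = 57.84 kg.
57.84 kg > 50 kg (express courier limit, Class 4.1) — over the limit.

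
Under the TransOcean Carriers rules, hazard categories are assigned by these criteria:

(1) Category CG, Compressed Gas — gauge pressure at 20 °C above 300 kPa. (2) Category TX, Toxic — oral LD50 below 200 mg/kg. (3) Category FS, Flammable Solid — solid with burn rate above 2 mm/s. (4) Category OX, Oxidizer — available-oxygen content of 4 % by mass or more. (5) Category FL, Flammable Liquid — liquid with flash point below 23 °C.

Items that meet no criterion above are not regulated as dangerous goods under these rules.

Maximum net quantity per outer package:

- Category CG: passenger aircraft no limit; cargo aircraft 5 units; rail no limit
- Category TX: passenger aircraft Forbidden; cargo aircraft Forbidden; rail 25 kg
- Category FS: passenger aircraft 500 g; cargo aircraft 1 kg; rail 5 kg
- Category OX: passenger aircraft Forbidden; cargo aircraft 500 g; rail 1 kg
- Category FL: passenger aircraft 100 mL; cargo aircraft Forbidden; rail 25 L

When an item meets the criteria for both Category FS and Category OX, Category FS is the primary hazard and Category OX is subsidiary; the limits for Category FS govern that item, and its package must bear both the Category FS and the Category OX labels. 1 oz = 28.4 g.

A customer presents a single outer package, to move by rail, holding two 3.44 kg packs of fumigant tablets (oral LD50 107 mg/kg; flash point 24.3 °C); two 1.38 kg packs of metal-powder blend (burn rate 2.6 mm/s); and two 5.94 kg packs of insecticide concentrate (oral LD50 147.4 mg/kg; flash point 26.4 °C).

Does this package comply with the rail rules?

Yes

With oral LD50 107 mg/kg (< 200 mg/kg), the fumigant tablets fall in Category TX.
The metal-powder blend has burn rate 2.6 mm/s, which is > 2 mm/s, so it is Category FS (Flammable Solid).
Insecticide concentrate: oral LD50 147.4 mg/kg < 200 mg/kg → Category TX (Toxic).
Total Category TX: (two 3.44 kg packs = 6.88 kg) + (two 5.94 kg packs = 11.88 kg) = 18.76 kg.
18.76 kg ≤ 25 kg (rail limit, Category TX) — within limit.
Category FS quantity: two 1.38 kg packs = 2.76 kg.
2.76 kg is within the rail limit of 5 kg for Category FS.
Every hazard category is within its rail limit and no segregation rule is violated.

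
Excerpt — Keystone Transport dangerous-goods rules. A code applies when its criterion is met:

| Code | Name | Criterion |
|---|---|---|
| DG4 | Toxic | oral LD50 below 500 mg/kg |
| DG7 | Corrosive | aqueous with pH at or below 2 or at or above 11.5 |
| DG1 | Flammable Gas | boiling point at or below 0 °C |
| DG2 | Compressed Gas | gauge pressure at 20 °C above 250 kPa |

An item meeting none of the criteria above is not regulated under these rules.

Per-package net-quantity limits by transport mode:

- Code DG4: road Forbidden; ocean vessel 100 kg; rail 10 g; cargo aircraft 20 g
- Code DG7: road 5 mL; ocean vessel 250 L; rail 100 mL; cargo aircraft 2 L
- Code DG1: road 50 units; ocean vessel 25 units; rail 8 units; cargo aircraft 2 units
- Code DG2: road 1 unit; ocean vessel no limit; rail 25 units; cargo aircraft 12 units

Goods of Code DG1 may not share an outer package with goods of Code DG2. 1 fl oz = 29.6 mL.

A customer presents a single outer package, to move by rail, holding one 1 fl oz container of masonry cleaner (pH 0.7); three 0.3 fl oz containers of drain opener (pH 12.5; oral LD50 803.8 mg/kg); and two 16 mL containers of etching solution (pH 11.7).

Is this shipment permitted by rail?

pH 0.7 meets the Code DG7 criterion (Corrosive), so the masonry cleaner is Code DG7.
pH 12.5 meets the Code DG7 criterion (Corrosive), so the drain opener is Code DG7.
Etching solution: pH 11.7 ≥ 11.5 → Code DG7 (Corrosive).
Total Code DG7: (one 1 fl oz container = 29.6 mL) + (three 0.3 fl oz containers = 26.64 mL) + (two 16 mL containers = 32 mL) = 88.24 mL.
That is within the Code DG7 rail limit of 100 mL.

Yes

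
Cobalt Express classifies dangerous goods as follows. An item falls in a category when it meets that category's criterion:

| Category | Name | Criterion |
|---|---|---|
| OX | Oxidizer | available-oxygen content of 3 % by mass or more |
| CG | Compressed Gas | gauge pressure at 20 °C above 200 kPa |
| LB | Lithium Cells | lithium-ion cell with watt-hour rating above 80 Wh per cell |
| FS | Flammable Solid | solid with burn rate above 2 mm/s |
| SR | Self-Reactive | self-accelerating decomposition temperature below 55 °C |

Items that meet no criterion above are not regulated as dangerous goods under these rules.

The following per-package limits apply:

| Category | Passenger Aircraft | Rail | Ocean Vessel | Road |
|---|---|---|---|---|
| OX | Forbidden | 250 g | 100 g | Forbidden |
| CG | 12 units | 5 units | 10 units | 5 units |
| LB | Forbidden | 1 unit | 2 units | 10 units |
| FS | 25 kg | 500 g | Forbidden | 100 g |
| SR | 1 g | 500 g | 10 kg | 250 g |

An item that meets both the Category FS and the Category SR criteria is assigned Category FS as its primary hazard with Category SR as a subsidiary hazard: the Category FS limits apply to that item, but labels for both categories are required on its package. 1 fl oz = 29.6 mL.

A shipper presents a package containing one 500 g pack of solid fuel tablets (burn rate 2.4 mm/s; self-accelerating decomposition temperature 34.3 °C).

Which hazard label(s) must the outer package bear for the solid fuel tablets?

Burn rate 2.4 mm/s meets the Category FS criterion (Flammable Solid), so the solid fuel tablets are Category FS.
With self-accelerating decomposition temperature 34.3 °C (< 55 °C), the solid fuel tablets fall in Category SR.
By the precedence rule Category FS is primary and Category SR is subsidiary, and that rule requires both labels on the package.

Category FS and SR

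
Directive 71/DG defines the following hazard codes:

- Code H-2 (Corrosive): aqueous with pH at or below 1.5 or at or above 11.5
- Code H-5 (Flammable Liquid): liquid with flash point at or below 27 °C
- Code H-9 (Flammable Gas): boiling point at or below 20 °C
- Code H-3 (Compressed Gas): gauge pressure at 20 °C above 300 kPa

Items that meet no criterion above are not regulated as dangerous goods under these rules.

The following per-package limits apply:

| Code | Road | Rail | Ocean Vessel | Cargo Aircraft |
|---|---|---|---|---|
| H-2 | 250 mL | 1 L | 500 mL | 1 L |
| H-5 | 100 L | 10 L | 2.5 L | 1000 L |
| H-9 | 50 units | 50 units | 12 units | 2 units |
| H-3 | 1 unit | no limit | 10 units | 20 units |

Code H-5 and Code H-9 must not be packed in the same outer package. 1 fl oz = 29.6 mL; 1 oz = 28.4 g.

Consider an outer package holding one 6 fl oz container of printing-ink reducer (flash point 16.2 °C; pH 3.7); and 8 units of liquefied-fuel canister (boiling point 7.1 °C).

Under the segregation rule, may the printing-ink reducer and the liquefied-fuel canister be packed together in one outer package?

No

The printing-ink reducer has flash point 16.2 °C, which is ≤ 27 °C, so it is Code H-5 (Flammable Liquid).
Liquefied-fuel canister: boiling point 7.1 °C ≤ 20 °C → Code H-9 (Flammable Gas).
Code H-5 and Code H-9 may not share an outer package.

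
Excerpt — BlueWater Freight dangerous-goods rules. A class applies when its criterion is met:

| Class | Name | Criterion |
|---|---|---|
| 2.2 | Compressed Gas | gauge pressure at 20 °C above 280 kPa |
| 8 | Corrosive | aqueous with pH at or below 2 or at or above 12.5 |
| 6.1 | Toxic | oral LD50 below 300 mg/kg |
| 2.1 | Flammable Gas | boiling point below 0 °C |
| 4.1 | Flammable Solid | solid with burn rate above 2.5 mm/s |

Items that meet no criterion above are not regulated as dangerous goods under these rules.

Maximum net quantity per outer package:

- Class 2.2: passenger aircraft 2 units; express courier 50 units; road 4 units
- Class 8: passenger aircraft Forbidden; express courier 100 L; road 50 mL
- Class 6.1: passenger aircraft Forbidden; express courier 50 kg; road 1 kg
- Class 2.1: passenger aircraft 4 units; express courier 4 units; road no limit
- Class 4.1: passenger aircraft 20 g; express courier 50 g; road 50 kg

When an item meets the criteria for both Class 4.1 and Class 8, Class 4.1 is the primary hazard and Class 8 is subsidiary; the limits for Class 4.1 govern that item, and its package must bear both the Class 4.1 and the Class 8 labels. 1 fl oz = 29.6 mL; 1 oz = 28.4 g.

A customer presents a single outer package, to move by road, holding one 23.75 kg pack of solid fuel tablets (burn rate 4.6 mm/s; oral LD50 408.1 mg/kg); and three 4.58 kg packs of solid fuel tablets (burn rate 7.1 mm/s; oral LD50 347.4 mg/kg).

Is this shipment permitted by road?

Yes

Solid fuel tablets: burn rate 4.6 mm/s > 2.5 mm/s → Class 4.1 (Flammable Solid).
Burn rate 7.1 mm/s meets the Class 4.1 criterion (Flammable Solid), so the solid fuel tablets are Class 4.1.
Class 4.1 net quantity: 23.75 kg + (three 4.58 kg packs = 13.74 kg) = 37.49 kg.
That is within the Class 4.1 road limit of 50 kg.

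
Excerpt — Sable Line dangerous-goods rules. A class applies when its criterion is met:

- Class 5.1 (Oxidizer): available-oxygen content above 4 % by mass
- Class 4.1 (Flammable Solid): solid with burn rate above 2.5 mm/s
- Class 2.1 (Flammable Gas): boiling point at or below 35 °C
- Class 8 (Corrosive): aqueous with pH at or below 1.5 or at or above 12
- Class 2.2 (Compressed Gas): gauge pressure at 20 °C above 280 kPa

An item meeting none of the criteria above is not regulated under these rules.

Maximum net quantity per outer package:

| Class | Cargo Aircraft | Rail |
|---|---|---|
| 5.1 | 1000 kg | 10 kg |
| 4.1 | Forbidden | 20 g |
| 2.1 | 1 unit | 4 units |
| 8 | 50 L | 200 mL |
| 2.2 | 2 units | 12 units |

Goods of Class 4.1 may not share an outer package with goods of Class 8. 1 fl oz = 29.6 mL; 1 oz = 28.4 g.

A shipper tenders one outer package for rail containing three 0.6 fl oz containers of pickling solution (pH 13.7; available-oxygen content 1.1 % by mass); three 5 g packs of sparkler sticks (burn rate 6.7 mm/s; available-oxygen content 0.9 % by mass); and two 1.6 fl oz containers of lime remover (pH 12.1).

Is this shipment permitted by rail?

Pickling solution: pH 13.7 ≥ 12 → Class 8 (Corrosive).
Burn rate 6.7 mm/s meets the Class 4.1 criterion (Flammable Solid), so the sparkler sticks are Class 4.1.
Lime remover: pH 12.1 ≥ 12 → Class 8 (Corrosive).
Class 4.1 quantity: three 5 g packs = 15 g.
That is within the Class 4.1 rail limit of 20 g.
Class 8 net quantity: (three 0.6 fl oz containers = 53.28 mL) + (two 1.6 fl oz containers = 94.72 mL) = 148 mL.
That is within the Class 8 rail limit of 200 mL.
Class 4.1 and Class 8 may not share an outer package.

No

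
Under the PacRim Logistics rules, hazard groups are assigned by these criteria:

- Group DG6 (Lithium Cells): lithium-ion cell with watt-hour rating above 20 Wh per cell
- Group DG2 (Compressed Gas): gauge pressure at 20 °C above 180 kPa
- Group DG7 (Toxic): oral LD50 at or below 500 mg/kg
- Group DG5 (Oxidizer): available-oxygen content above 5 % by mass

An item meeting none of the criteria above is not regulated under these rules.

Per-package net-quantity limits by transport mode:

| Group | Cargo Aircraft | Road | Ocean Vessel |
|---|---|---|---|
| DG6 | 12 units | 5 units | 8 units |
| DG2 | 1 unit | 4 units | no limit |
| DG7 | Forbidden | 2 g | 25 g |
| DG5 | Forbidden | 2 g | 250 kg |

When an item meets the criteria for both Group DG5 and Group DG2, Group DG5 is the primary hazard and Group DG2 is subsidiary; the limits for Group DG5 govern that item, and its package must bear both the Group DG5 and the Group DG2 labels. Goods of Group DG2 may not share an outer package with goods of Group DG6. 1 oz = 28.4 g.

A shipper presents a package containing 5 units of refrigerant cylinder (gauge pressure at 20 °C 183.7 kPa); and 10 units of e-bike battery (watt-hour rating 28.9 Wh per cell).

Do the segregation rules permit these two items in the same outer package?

No

With gauge pressure at 20 °C 183.7 kPa (> 180 kPa), the refrigerant cylinder falls in Group DG2.
Watt-hour rating 28.9 Wh per cell meets the Group DG6 criterion (Lithium Cells), so the e-bike battery is Group DG6.
Group DG2 and Group DG6 may not share an outer package.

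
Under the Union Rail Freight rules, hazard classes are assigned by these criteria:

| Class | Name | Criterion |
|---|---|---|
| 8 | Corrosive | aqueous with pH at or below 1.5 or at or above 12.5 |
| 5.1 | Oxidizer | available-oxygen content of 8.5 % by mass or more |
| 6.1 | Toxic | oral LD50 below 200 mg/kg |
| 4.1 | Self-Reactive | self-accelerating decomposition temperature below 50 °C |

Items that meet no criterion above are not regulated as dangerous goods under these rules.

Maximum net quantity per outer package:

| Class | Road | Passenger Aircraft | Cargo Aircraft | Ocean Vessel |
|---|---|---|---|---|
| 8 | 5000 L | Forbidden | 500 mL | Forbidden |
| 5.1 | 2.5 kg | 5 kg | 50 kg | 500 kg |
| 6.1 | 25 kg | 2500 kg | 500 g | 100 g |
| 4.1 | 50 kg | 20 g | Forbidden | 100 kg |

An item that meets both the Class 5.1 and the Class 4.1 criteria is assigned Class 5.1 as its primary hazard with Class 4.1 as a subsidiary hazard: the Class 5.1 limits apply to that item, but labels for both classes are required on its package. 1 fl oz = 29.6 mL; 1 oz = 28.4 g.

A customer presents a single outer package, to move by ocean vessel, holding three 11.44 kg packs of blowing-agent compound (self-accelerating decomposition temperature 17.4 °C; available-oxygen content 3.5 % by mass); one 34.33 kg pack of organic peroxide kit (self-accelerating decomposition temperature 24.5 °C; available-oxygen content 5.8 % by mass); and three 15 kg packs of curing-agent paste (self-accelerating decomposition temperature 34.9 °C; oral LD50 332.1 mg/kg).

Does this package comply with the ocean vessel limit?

The blowing-agent compound has self-accelerating decomposition temperature 17.4 °C, which is < 50 °C, so it is Class 4.1 (Self-Reactive).
Self-accelerating decomposition temperature 24.5 °C meets the Class 4.1 criterion (Self-Reactive), so the organic peroxide kit is Class 4.1.
Self-accelerating decomposition temperature 34.9 °C meets the Class 4.1 criterion (Self-Reactive), so the curing-agent paste is Class 4.1.
Total Class 4.1: (three 11.44 kg packs = 34.32 kg) + 34.33 kg + (three 15 kg packs = 45 kg) = 113.65 kg.
113.65 kg exceeds the ocean vessel limit of 100 kg for Class 4.1.

No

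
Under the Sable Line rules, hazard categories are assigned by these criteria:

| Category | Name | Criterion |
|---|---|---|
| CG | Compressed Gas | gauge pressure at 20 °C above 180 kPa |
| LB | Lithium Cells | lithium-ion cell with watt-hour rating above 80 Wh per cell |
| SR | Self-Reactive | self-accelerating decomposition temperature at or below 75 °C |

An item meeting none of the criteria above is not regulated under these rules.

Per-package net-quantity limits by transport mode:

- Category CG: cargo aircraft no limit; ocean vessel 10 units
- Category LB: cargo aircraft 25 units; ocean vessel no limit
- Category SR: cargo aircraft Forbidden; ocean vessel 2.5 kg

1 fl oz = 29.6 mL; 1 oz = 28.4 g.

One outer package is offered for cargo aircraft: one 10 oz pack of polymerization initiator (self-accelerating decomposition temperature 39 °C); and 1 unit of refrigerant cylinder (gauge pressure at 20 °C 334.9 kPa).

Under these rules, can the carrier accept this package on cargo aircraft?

The polymerization initiator has self-accelerating decomposition temperature 39 °C, which is ≤ 75 °C, so it is Category SR (Self-Reactive).
Refrigerant cylinder: gauge pressure at 20 °C 334.9 kPa > 180 kPa → Category CG (Compressed Gas).
Category SR quantity: one 10 oz pack = 284 g.
By cargo aircraft, Category SR is Forbidden regardless of quantity.
Category CG quantity: 1 unit.
Category CG has no per-package limit by cargo aircraft.

No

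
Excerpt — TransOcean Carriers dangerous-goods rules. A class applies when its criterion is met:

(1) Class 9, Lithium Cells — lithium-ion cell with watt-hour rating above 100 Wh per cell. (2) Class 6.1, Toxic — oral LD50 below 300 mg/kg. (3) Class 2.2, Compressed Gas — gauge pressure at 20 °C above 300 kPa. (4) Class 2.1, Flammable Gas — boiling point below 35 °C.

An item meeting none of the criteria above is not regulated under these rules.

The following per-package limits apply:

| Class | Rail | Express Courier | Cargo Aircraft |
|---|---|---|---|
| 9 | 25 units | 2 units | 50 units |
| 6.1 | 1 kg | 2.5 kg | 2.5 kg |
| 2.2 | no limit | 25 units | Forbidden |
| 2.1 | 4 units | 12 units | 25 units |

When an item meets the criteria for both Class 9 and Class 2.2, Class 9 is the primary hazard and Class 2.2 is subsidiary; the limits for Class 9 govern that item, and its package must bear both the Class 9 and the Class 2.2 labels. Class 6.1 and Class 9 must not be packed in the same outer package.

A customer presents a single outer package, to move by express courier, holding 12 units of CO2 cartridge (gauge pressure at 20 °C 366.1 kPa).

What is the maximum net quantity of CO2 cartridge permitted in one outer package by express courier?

The CO2 cartridge has gauge pressure at 20 °C 366.1 kPa, which is > 300 kPa, so it is Class 2.2 (Compressed Gas).
The express courier limit for Class 2.2 is 25 units.

25 units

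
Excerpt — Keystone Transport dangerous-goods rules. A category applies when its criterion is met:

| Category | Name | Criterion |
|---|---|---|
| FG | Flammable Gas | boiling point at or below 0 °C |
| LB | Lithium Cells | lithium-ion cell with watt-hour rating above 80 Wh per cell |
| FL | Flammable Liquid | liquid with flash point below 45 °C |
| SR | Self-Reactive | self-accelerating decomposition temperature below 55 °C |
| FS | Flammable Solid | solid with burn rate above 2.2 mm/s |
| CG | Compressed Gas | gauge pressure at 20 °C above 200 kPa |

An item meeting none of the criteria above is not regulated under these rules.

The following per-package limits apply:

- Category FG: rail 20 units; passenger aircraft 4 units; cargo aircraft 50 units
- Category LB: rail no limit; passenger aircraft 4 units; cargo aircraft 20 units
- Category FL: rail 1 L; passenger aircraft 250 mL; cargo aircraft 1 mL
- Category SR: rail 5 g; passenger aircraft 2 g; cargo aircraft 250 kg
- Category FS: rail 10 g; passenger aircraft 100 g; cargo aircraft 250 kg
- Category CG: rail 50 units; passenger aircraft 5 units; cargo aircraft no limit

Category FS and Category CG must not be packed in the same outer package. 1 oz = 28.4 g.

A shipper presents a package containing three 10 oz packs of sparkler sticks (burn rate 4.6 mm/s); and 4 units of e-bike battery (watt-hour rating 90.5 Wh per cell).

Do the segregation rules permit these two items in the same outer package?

The sparkler sticks have burn rate 4.6 mm/s, which is > 2.2 mm/s, so they are Category FS (Flammable Solid).
E-bike battery: watt-hour rating 90.5 Wh per cell > 80 Wh per cell → Category LB (Lithium Cells).
No segregation rule bars Category FS with Category LB.

Yes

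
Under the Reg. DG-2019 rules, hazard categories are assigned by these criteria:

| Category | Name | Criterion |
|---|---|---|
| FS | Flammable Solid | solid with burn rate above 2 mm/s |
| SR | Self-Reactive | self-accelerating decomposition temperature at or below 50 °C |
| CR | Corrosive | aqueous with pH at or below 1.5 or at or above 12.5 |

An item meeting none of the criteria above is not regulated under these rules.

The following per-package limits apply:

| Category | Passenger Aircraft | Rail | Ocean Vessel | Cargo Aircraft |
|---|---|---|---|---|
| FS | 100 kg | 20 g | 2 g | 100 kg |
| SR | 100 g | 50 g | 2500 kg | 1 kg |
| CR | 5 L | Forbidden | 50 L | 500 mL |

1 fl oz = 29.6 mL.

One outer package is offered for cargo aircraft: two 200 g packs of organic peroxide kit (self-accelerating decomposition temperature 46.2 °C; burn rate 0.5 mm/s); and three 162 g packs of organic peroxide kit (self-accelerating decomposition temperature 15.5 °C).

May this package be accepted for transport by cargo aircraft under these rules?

Yes

The organic peroxide kit has self-accelerating decomposition temperature 46.2 °C, which is ≤ 50 °C, so it is Category SR (Self-Reactive).
Organic peroxide kit: self-accelerating decomposition temperature 15.5 °C ≤ 50 °C → Category SR (Self-Reactive).
Total Category SR: (two 200 g packs = 400 g) + (three 162 g packs = 486 g) = 886 g.
886 g ≤ 1 kg (cargo aircraft limit, Category SR) — within limit.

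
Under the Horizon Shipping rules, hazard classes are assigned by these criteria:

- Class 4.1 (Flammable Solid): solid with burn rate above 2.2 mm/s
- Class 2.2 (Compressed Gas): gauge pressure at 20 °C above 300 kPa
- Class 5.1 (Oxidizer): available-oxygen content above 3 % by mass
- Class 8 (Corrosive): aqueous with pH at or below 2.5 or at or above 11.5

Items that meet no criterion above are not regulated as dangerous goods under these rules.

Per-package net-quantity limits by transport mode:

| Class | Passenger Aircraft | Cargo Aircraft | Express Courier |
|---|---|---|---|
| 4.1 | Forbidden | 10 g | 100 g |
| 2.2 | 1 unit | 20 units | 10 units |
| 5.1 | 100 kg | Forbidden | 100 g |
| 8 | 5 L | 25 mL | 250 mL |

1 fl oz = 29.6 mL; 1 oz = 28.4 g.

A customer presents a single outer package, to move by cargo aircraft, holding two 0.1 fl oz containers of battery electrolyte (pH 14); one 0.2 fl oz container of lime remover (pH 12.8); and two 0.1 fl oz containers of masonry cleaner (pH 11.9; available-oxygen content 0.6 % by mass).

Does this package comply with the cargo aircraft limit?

Yes

The battery electrolyte has pH 14, which is ≥ 11.5, so it is Class 8 (Corrosive).
pH 12.8 meets the Class 8 criterion (Corrosive), so the lime remover is Class 8.
With pH 11.9 (≥ 11.5), the masonry cleaner falls in Class 8.
Total Class 8: (two 0.1 fl oz containers = 5.92 mL) + (one 0.2 fl oz container = 5.92 mL) + (two 0.1 fl oz containers = 5.92 mL) = 17.76 mL.
17.76 mL ≤ 25 mL (cargo aircraft limit, Class 8) — within limit.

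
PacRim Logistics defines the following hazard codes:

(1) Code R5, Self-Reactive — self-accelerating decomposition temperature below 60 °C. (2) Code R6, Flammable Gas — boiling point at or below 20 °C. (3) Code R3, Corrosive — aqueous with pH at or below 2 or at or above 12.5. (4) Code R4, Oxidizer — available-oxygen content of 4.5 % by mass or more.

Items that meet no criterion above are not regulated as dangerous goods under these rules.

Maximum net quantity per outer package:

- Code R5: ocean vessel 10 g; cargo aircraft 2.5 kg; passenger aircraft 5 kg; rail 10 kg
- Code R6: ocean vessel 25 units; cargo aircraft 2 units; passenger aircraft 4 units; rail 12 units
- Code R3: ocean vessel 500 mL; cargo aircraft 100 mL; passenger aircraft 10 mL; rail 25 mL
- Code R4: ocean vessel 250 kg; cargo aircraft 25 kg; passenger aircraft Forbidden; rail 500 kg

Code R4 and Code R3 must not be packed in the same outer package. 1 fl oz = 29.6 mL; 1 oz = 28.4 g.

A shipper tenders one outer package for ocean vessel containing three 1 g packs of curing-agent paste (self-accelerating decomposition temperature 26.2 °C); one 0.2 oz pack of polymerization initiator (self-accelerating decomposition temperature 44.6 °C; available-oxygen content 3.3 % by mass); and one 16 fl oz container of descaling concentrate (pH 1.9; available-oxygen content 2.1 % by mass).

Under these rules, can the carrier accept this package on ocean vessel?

Yes

Self-accelerating decomposition temperature 26.2 °C meets the Code R5 criterion (Self-Reactive), so the curing-agent paste is Code R5.
The polymerization initiator has self-accelerating decomposition temperature 44.6 °C, which is < 60 °C, so it is Code R5 (Self-Reactive).
Descaling concentrate: pH 1.9 ≤ 2 → Code R3 (Corrosive).
Code R5 net quantity: (three 1 g packs = 3 g) + (one 0.2 oz pack = 5.68 g) = 8.68 g.
8.68 g is within the ocean vessel limit of 10 g for Code R5.
Code R3 quantity: one 16 fl oz container = 473.6 mL.
473.6 mL ≤ 500 mL (ocean vessel limit, Code R3) — within limit.
The segregation rule (Code R4 with Code R3) does not apply to Code R5 with Code R3.
Every hazard code is within its ocean vessel limit and no segregation rule is violated.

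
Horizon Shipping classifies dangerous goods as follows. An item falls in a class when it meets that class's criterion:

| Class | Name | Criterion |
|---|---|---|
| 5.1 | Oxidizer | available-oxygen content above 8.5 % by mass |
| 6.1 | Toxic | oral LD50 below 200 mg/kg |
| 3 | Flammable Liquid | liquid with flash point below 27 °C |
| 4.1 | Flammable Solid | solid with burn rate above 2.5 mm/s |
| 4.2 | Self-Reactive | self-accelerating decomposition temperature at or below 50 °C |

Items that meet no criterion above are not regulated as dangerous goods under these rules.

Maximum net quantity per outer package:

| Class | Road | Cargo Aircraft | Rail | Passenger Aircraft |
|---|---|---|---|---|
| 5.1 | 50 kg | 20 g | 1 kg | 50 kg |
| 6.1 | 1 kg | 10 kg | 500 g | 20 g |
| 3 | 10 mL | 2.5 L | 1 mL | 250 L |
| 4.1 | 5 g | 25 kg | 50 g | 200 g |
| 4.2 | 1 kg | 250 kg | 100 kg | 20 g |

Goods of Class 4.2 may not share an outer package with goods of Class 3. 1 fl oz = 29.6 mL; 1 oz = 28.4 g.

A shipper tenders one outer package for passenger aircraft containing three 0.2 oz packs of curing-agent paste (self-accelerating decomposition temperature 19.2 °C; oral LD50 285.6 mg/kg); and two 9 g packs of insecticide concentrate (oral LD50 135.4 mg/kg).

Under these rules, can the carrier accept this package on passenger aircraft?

Self-accelerating decomposition temperature 19.2 °C meets the Class 4.2 criterion (Self-Reactive), so the curing-agent paste is Class 4.2.
Insecticide concentrate: oral LD50 135.4 mg/kg < 200 mg/kg → Class 6.1 (Toxic).
Class 4.2 quantity: three 0.2 oz packs = 17.04 g.
That is within the Class 4.2 passenger aircraft limit of 20 g.
Class 6.1 quantity: two 9 g packs = 18 g.
18 g ≤ 20 g (passenger aircraft limit, Class 6.1) — within limit.
The segregation rule (Class 4.2 with Class 3) does not apply to Class 4.2 with Class 6.1.
Every hazard class is within its passenger aircraft limit and no segregation rule is violated.

Yes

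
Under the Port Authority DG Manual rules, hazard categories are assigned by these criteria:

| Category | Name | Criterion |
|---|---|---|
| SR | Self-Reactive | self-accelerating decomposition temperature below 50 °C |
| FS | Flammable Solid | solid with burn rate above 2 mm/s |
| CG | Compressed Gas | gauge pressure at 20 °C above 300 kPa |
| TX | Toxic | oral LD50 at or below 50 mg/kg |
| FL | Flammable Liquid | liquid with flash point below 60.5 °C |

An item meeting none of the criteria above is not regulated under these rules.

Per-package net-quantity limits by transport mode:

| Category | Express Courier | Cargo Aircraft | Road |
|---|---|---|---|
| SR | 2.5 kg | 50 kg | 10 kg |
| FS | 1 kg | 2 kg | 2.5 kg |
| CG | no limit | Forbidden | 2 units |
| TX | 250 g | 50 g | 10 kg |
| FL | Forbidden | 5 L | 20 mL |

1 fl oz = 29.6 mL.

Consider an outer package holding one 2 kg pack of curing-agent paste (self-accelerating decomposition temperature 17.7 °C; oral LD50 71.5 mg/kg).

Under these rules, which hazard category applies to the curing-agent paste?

Category SR

Curing-agent paste: self-accelerating decomposition temperature 17.7 °C < 50 °C → Category SR (Self-Reactive).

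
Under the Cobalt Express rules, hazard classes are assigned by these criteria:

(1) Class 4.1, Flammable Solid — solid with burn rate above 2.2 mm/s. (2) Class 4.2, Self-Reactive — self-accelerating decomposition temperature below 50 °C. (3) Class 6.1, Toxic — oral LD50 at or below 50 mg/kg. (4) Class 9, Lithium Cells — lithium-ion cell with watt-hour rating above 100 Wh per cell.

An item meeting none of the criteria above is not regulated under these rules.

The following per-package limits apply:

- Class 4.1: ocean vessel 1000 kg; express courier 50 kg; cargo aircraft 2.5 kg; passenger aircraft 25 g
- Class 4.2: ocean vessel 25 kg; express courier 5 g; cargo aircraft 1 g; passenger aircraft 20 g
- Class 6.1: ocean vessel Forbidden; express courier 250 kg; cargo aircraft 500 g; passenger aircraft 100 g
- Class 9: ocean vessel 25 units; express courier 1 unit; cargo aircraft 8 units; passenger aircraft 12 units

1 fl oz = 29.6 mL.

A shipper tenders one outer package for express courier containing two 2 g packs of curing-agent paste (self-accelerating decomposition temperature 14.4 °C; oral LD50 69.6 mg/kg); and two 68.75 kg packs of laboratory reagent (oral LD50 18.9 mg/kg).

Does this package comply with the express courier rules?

Yes

With self-accelerating decomposition temperature 14.4 °C (< 50 °C), the curing-agent paste falls in Class 4.2.
Laboratory reagent: oral LD50 18.9 mg/kg ≤ 50 mg/kg → Class 6.1 (Toxic).
Class 6.1 quantity: two 68.75 kg packs = 137.5 kg.
137.5 kg is within the express courier limit of 250 kg for Class 6.1.
Class 4.2 quantity: two 2 g packs = 4 g.
That is within the Class 4.2 express courier limit of 5 g.
Every hazard class is within its express courier limit and no segregation rule is violated.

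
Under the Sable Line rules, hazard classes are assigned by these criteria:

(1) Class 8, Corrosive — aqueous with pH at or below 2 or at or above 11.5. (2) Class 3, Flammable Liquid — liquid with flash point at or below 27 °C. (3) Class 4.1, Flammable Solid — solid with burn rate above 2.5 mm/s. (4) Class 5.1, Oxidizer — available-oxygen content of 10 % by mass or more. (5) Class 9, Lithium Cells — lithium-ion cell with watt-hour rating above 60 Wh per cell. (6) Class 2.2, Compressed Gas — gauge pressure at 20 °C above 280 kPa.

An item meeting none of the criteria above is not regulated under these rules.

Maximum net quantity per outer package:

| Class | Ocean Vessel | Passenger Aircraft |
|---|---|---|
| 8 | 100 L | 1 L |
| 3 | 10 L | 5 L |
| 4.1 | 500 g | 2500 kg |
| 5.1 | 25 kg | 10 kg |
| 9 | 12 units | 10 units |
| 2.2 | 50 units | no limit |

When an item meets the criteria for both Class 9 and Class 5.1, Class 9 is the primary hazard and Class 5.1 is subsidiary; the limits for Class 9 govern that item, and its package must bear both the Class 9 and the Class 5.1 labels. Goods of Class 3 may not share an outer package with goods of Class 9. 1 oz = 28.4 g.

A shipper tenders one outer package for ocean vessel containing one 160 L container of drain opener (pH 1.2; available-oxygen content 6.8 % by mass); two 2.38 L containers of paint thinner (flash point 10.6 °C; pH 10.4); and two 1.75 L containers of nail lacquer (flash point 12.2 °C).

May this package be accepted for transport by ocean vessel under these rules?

No

With pH 1.2 (≤ 2), the drain opener falls in Class 8.
The paint thinner has flash point 10.6 °C, which is ≤ 27 °C, so it is Class 3 (Flammable Liquid).
The nail lacquer has flash point 12.2 °C, which is ≤ 27 °C, so it is Class 3 (Flammable Liquid).
Total Class 3: (two 2.38 L containers = 4.76 L) + (two 1.75 L containers = 3.5 L) = 8.26 L.
That is within the Class 3 ocean vessel limit of 10 L.
Class 8 quantity: 160 L.
That exceeds the Class 8 ocean vessel limit of 100 L.
The segregation rule (Class 3 with Class 9) does not apply to Class 3 with Class 8.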